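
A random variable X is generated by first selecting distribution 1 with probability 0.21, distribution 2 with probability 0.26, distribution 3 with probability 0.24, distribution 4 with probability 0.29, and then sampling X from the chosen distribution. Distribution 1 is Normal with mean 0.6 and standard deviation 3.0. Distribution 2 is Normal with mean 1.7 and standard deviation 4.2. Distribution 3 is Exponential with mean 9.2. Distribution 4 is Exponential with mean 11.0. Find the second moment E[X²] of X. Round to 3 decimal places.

118.111

For each component E[X²] = Var + (mean)², giving 1: 9.36; 2: 20.53; 3: 169.28; 4: 242.
Overall E[X²] = 0.21·9.36 + 0.26·20.53 + 0.24·169.28 + 0.29·242 = 118.111.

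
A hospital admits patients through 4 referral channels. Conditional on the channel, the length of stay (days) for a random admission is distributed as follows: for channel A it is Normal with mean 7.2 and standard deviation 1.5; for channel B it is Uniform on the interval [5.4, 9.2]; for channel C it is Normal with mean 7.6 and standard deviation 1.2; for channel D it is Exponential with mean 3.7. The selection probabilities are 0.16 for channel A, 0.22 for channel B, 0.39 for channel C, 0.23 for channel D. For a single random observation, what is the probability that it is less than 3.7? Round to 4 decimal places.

0.1472

Conditional on each channel, P(X < 3.7): A: 0.00981533; B: 0; C: 0.000577025; D: 0.632121.
By total probability, P(X < 3.7) = 0.16·0.00981533 + 0.22·0 + 0.39·0.000577025 + 0.23·0.632121 = 0.147183.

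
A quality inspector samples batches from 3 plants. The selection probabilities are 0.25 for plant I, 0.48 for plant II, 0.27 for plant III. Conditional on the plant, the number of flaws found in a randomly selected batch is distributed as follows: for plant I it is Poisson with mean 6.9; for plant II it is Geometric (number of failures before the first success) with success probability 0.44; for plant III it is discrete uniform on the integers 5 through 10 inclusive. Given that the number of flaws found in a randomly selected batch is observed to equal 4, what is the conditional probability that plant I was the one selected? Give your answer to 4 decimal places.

Likelihoods P(X=4 | ·): I: 0.0951816; II: 0.0432718; III: 0.
Posterior ∝ prior × likelihood. Numerator for I: 0.25·0.0951816 = 0.0237954.
Normalizing constant: 0.25·0.0951816 + 0.48·0.0432718 + 0.27·0 = 0.0445659.
P(I | observation) = 0.0237954 / 0.0445659 = 0.533938.

0.5339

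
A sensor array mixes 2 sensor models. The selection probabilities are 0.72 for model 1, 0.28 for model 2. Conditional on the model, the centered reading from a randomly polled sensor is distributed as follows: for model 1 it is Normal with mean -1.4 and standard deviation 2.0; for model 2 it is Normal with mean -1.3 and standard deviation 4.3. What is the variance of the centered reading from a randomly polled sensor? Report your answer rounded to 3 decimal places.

8.059

Per component, 1: μ=-1.4, E[X²]=5.96; 2: μ=-1.3, E[X²]=20.18.
E[X] = 0.72·-1.4 + 0.28·-1.3 = -1.372.
E[X²] = 0.72·5.96 + 0.28·20.18 = 9.9416.
Var(X) = E[X²] − (E[X])² = 9.9416 − 1.88238 = 8.05922.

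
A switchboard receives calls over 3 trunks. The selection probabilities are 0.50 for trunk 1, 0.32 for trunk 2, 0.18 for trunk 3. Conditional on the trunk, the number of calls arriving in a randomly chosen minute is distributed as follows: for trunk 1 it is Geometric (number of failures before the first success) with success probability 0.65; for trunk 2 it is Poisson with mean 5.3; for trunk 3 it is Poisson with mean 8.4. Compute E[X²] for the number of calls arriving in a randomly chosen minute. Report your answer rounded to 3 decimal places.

25.457

For each component E[X²] = Var + (mean)², giving 1: 1.11834; 2: 33.39; 3: 78.96.
Overall E[X²] = 0.5·1.11834 + 0.32·33.39 + 0.18·78.96 = 25.4568.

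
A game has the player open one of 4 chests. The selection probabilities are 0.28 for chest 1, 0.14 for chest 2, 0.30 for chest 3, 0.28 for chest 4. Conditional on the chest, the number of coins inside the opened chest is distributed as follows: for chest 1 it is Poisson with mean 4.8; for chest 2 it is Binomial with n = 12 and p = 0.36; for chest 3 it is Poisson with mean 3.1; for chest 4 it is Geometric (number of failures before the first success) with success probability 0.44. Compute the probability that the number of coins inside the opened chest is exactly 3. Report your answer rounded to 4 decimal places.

0.1571

Conditional on each chest, P(X = 3): 1: 0.151691; 2: 0.184906; 3: 0.223677; 4: 0.077271.
By total probability, P(X = 3) = 0.28·0.151691 + 0.14·0.184906 + 0.3·0.223677 + 0.28·0.077271 = 0.157099.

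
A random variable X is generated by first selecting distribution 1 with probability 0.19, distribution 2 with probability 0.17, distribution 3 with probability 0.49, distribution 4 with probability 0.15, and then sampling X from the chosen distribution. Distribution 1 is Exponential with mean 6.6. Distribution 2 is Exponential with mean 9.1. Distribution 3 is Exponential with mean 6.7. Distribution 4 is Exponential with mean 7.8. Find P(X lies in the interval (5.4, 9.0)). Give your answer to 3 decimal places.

Conditional on each component, P(5.4 < X < 9.0): 1: 0.185504; 2: 0.180498; 3: 0.185667; 4: 0.184999.
By total probability, P(5.4 < X < 9.0) = 0.19·0.185504 + 0.17·0.180498 + 0.49·0.185667 + 0.15·0.184999 = 0.184657.

0.185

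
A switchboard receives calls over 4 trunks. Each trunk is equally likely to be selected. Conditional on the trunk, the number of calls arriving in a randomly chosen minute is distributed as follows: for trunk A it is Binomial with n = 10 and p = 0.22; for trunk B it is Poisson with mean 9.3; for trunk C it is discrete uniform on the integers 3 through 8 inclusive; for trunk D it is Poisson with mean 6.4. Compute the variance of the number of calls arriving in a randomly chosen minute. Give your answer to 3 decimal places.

11.496

Per component, A: μ=2.2, E[X²]=6.556; B: μ=9.3, E[X²]=95.79; C: μ=5.5, E[X²]=33.1667; D: μ=6.4, E[X²]=47.36.
E[X] = 0.25·2.2 + 0.25·9.3 + 0.25·5.5 + 0.25·6.4 = 5.85.
E[X²] = 0.25·6.556 + 0.25·95.79 + 0.25·33.1667 + 0.25·47.36 = 45.7182.
Var(X) = E[X²] − (E[X])² = 45.7182 − 34.2225 = 11.4957.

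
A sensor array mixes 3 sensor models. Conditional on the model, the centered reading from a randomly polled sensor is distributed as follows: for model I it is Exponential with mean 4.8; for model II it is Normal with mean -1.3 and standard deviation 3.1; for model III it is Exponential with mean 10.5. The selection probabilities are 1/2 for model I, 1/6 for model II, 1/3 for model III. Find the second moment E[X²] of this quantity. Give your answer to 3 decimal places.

For each component E[X²] = Var + (mean)², giving I: 46.08; II: 11.3; III: 220.5.
Overall E[X²] = 0.5·46.08 + 0.166667·11.3 + 0.333333·220.5 = 98.4233.

98.423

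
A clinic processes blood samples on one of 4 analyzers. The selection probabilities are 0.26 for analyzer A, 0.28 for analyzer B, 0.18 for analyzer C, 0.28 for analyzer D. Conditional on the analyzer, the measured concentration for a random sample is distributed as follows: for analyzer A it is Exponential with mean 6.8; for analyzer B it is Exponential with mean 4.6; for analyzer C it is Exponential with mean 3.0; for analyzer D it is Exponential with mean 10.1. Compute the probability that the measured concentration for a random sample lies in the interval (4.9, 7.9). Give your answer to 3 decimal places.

0.158

Conditional on each analyzer, P(4.9 < X < 7.9): A: 0.173533; B: 0.165119; C: 0.123439; D: 0.158197.
By total probability, P(4.9 < X < 7.9) = 0.26·0.173533 + 0.28·0.165119 + 0.18·0.123439 + 0.28·0.158197 = 0.157866.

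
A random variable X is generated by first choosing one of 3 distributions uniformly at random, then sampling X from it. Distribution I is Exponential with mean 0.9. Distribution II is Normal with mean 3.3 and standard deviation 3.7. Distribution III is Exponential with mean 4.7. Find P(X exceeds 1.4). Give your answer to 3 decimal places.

0.550

Conditional on each component, P(X > 1.4): I: 0.211072; II: 0.696204; III: 0.742396.
By total probability, P(X > 1.4) = 0.333333·0.211072 + 0.333333·0.696204 + 0.333333·0.742396 = 0.549891.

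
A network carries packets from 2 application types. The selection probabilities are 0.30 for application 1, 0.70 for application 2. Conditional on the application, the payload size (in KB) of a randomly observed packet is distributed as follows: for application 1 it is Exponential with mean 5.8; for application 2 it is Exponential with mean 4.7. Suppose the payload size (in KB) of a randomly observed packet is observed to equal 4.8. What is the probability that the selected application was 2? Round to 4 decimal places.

Likelihoods f(4.8 | ·): 1: 0.0753626; 2: 0.0766244.
Posterior ∝ prior × likelihood. Numerator for 2: 0.7·0.0766244 = 0.0536371.
Normalizing constant: 0.3·0.0753626 + 0.7·0.0766244 = 0.0762459.
P(2 | observation) = 0.0536371 / 0.0762459 = 0.703475.

0.7035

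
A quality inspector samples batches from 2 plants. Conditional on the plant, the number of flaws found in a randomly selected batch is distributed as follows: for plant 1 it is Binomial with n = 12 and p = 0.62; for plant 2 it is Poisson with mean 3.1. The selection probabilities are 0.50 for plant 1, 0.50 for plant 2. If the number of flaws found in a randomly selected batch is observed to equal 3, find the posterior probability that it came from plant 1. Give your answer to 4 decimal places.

Likelihoods P(X=3 | ·): 1: 0.00866264; 2: 0.223677.
Posterior ∝ prior × likelihood. Numerator for 1: 0.5·0.00866264 = 0.00433132.
Normalizing constant: 0.5·0.00866264 + 0.5·0.223677 = 0.11617.
P(1 | observation) = 0.00433132 / 0.11617 = 0.0372844.

0.0373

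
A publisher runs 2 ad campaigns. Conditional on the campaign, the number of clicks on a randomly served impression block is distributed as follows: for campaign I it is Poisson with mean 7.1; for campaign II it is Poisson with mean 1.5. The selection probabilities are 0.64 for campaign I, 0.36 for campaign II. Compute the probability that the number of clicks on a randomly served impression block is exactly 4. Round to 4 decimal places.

Conditional on each campaign, P(X = 4): I: 0.0873638; II: 0.0470665.
By total probability, P(X = 4) = 0.64·0.0873638 + 0.36·0.0470665 = 0.0728568.

0.0729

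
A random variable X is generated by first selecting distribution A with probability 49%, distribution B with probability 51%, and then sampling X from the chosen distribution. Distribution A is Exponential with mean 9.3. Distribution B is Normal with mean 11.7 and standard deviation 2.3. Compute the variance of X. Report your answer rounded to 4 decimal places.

Per component, A: μ=9.3, E[X²]=172.98; B: μ=11.7, E[X²]=142.18.
E[X] = 0.49·9.3 + 0.51·11.7 = 10.524.
E[X²] = 0.49·172.98 + 0.51·142.18 = 157.272.
Var(X) = E[X²] − (E[X])² = 157.272 − 110.755 = 46.5174.

46.5174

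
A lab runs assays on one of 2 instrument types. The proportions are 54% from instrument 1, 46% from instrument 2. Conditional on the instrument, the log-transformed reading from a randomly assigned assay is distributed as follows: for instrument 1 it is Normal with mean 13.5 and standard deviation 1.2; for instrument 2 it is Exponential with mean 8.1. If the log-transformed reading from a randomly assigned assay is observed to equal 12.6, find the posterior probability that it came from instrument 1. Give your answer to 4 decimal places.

0.9187

Likelihoods f(12.6 | ·): 1: 0.250948; 2: 0.0260583.
Posterior ∝ prior × likelihood. Numerator for 1: 0.54·0.250948 = 0.135512.
Normalizing constant: 0.54·0.250948 + 0.46·0.0260583 = 0.147499.
P(1 | observation) = 0.135512 / 0.147499 = 0.918733.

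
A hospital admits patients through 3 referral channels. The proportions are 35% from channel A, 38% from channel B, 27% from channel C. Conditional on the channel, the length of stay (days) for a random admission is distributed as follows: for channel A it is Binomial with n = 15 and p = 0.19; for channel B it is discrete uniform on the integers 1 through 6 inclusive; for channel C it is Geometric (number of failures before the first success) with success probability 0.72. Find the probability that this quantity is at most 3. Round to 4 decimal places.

0.6982

Conditional on each channel, P(X ≤ 3): A: 0.685391; B: 0.5; C: 0.993853.
By total probability, P(X ≤ 3) = 0.35·0.685391 + 0.38·0.5 + 0.27·0.993853 = 0.698227.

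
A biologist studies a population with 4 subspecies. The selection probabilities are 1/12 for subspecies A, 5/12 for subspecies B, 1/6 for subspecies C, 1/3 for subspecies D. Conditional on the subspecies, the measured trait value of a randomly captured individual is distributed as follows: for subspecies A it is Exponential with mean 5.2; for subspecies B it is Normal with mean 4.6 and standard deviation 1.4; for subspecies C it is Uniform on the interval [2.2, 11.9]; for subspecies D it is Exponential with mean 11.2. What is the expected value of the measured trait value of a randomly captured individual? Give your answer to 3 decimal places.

7.258

Component means — A: 5.2; B: 4.6; C: 7.05; D: 11.2.
E[X] = 0.0833333·5.2 + 0.416667·4.6 + 0.166667·7.05 + 0.333333·11.2 = 7.25833.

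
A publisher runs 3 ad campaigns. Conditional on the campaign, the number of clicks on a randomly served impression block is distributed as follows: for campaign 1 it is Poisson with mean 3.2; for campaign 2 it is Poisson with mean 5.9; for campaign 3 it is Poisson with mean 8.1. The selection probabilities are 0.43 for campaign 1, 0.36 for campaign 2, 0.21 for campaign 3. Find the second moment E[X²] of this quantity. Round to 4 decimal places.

For each component E[X²] = Var + (mean)², giving 1: 13.44; 2: 40.71; 3: 73.71.
Overall E[X²] = 0.43·13.44 + 0.36·40.71 + 0.21·73.71 = 35.9139.

35.9139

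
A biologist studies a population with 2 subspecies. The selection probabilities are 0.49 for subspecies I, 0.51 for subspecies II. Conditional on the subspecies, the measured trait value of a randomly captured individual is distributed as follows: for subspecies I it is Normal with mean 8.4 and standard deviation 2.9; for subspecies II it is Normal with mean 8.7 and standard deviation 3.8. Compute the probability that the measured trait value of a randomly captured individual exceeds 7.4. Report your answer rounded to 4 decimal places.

Conditional on each subspecies, P(X > 7.4): I: 0.634888; II: 0.633864.
By total probability, P(X > 7.4) = 0.49·0.634888 + 0.51·0.633864 = 0.634366.

0.6344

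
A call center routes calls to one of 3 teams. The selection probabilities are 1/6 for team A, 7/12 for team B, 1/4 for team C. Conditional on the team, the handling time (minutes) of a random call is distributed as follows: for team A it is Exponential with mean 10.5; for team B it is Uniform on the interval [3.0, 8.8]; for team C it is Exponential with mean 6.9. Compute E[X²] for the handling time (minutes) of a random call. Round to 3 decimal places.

82.496

For each component E[X²] = Var + (mean)², giving A: 220.5; B: 37.6133; C: 95.22.
Overall E[X²] = 0.166667·220.5 + 0.583333·37.6133 + 0.25·95.22 = 82.4961.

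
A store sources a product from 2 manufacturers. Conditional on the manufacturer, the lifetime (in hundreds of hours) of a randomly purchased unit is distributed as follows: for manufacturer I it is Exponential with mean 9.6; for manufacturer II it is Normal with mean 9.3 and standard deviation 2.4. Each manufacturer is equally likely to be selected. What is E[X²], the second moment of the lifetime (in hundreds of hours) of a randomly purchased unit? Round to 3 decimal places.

For each component E[X²] = Var + (mean)², giving I: 184.32; II: 92.25.
Overall E[X²] = 0.5·184.32 + 0.5·92.25 = 138.285.

138.285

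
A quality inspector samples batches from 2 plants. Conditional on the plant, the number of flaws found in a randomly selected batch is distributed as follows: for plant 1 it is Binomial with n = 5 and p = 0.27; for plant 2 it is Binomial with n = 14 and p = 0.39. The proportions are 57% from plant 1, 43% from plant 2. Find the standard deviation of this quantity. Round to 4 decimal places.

Per component, 1: μ=1.35, E[X²]=2.808; 2: μ=5.46, E[X²]=33.1422.
E[X] = 0.57·1.35 + 0.43·5.46 = 3.1173.
E[X²] = 0.57·2.808 + 0.43·33.1422 = 15.8517.
Var(X) = E[X²] − (E[X])² = 15.8517 − 9.71756 = 6.13415.
SD(X) = √6.13415 = 2.47672.

2.4767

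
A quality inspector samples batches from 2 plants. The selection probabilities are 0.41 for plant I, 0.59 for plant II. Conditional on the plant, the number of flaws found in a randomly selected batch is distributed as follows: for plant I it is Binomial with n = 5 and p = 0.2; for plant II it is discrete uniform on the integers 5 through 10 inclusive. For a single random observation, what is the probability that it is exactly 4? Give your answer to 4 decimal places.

0.0026

Conditional on each plant, P(X = 4): I: 0.0064; II: 0.
By total probability, P(X = 4) = 0.41·0.0064 + 0.59·0 = 0.002624.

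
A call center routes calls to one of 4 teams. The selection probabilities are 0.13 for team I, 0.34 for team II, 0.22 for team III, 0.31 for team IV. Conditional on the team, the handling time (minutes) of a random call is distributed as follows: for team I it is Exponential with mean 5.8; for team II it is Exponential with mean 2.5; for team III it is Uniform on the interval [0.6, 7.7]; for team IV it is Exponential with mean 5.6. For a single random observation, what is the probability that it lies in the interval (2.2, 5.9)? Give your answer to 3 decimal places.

Conditional on each team, P(2.2 < X < 5.9): I: 0.322742; II: 0.320363; III: 0.521127; IV: 0.326435.
By total probability, P(2.2 < X < 5.9) = 0.13·0.322742 + 0.34·0.320363 + 0.22·0.521127 + 0.31·0.326435 = 0.366723.

0.367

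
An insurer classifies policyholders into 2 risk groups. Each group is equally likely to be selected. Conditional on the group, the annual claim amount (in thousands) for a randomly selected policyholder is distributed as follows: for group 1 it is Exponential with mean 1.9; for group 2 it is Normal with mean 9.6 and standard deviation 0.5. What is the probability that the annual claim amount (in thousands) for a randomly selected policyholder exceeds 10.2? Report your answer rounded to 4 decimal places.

0.0599

Conditional on each group, P(X > 10.2): 1: 0.00466149; 2: 0.11507.
By total probability, P(X > 10.2) = 0.5·0.00466149 + 0.5·0.11507 = 0.0598656.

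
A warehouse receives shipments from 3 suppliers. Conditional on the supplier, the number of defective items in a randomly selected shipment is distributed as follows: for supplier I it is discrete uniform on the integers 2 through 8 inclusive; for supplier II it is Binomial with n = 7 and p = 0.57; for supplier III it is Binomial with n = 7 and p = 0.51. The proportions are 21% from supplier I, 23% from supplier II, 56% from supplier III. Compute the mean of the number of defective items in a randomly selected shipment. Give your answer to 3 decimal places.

Component means — I: 5; II: 3.99; III: 3.57.
E[X] = 0.21·5 + 0.23·3.99 + 0.56·3.57 = 3.9669.

3.967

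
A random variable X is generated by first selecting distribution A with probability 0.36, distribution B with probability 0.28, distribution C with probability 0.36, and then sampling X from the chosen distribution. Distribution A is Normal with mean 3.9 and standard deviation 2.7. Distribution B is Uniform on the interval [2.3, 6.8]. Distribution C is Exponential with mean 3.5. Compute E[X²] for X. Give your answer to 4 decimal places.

For each component E[X²] = Var + (mean)², giving A: 22.5; B: 22.39; C: 24.5.
Overall E[X²] = 0.36·22.5 + 0.28·22.39 + 0.36·24.5 = 23.1892.

23.1892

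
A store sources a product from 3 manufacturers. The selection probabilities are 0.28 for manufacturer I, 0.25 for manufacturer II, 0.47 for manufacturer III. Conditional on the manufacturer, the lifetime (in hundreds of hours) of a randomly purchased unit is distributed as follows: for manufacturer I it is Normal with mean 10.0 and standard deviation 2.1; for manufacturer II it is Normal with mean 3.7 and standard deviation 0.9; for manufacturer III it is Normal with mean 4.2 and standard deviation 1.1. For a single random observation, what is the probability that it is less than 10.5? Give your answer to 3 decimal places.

0.886

Conditional on each manufacturer, P(X < 10.5): I: 0.594096; II: 1; III: 1.
By total probability, P(X < 10.5) = 0.28·0.594096 + 0.25·1 + 0.47·1 = 0.886347.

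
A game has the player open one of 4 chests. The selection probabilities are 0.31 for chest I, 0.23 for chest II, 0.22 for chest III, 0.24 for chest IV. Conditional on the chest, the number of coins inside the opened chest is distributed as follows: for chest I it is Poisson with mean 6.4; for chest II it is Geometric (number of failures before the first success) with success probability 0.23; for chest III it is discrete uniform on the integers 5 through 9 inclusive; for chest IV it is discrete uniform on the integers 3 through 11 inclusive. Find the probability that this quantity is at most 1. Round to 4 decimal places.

0.0974

Conditional on each chest, P(X ≤ 1): I: 0.0122955; II: 0.4071; III: 0; IV: 0.
By total probability, P(X ≤ 1) = 0.31·0.0122955 + 0.23·0.4071 + 0.22·0 + 0.24·0 = 0.0974446.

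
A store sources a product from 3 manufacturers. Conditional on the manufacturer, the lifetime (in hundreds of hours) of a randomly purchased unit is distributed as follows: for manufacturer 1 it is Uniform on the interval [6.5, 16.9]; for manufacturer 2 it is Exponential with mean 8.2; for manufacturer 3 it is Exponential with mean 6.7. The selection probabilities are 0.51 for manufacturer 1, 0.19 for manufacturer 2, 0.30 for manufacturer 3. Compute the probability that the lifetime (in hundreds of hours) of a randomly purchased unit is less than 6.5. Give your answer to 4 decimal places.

0.2903

Conditional on each manufacturer, P(X < 6.5): 1: 0; 2: 0.547371; 3: 0.620974.
By total probability, P(X < 6.5) = 0.51·0 + 0.19·0.547371 + 0.3·0.620974 = 0.290293.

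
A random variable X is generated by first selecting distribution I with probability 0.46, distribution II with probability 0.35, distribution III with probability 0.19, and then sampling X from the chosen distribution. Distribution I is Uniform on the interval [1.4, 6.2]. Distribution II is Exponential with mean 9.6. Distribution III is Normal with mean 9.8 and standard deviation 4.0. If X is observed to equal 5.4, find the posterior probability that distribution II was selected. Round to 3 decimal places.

Likelihoods f(5.4 | ·): I: 0.208333; II: 0.0593524; III: 0.054463.
Posterior ∝ prior × likelihood. Numerator for II: 0.35·0.0593524 = 0.0207733.
Normalizing constant: 0.46·0.208333 + 0.35·0.0593524 + 0.19·0.054463 = 0.126955.
P(II | observation) = 0.0207733 / 0.126955 = 0.163628.

0.164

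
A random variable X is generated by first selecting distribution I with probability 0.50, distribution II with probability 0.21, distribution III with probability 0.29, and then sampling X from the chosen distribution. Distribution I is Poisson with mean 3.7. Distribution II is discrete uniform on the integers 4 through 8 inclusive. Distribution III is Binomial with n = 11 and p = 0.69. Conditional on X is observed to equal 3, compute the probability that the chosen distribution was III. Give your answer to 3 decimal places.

Likelihoods P(X=3 | ·): I: 0.20872; II: 0; III: 0.00462301.
Posterior ∝ prior × likelihood. Numerator for III: 0.29·0.00462301 = 0.00134067.
Normalizing constant: 0.5·0.20872 + 0.21·0 + 0.29·0.00462301 = 0.105701.
P(III | observation) = 0.00134067 / 0.105701 = 0.0126837.

0.013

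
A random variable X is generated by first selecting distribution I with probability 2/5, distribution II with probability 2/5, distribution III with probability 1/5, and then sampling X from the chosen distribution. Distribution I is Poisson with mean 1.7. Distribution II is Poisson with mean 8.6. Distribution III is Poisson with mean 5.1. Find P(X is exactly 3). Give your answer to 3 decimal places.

Conditional on each component, P(X = 3): I: 0.149587; II: 0.0195169; III: 0.13479.
By total probability, P(X = 3) = 0.4·0.149587 + 0.4·0.0195169 + 0.2·0.13479 = 0.0945997.

0.095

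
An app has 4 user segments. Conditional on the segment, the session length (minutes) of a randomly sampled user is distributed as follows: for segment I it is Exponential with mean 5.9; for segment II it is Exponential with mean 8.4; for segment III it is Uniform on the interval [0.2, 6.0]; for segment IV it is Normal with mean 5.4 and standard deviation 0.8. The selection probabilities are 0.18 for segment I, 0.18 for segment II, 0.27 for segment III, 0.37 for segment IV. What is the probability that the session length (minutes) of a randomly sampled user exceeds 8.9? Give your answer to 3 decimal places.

0.102

Conditional on each segment, P(X > 8.9): I: 0.221247; II: 0.346621; III: 0; IV: 6.07162e-06.
By total probability, P(X > 8.9) = 0.18·0.221247 + 0.18·0.346621 + 0.27·0 + 0.37·6.07162e-06 = 0.102218.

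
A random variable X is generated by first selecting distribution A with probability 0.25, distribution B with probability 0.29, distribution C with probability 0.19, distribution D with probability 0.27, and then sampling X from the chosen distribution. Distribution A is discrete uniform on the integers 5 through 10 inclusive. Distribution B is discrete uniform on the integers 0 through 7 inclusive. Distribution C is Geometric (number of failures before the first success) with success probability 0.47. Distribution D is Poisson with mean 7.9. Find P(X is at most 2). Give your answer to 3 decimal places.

0.274

Conditional on each component, P(X ≤ 2): A: 0; B: 0.375; C: 0.851123; D: 0.0148687.
By total probability, P(X ≤ 2) = 0.25·0 + 0.29·0.375 + 0.19·0.851123 + 0.27·0.0148687 = 0.274478.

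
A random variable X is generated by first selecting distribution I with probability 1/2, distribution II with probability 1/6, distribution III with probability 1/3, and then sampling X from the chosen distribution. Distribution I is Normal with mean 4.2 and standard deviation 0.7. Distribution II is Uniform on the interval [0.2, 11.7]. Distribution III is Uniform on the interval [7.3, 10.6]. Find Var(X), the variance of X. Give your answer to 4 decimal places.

6.8999

Per component, I: μ=4.2, E[X²]=18.13; II: μ=5.95, E[X²]=46.4233; III: μ=8.95, E[X²]=81.01.
E[X] = 0.5·4.2 + 0.166667·5.95 + 0.333333·8.95 = 6.075.
E[X²] = 0.5·18.13 + 0.166667·46.4233 + 0.333333·81.01 = 43.8056.
Var(X) = E[X²] − (E[X])² = 43.8056 − 36.9056 = 6.89993.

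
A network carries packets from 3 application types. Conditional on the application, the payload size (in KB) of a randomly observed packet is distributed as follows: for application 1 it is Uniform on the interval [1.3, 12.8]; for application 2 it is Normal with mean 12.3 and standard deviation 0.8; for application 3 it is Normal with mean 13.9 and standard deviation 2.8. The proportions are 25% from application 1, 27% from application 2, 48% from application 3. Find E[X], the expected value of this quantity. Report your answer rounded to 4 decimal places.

Component means — 1: 7.05; 2: 12.3; 3: 13.9.
E[X] = 0.25·7.05 + 0.27·12.3 + 0.48·13.9 = 11.7555.

11.7555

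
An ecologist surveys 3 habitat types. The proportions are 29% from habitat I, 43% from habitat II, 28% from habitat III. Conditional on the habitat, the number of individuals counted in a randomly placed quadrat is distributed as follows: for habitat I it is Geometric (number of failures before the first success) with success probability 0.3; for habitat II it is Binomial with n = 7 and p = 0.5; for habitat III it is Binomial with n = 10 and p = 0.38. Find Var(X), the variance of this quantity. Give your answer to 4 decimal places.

Per component, I: μ=2.33333, E[X²]=13.2222; II: μ=3.5, E[X²]=14; III: μ=3.8, E[X²]=16.796.
E[X] = 0.29·2.33333 + 0.43·3.5 + 0.28·3.8 = 3.24567.
E[X²] = 0.29·13.2222 + 0.43·14 + 0.28·16.796 = 14.5573.
Var(X) = E[X²] − (E[X])² = 14.5573 − 10.5344 = 4.02297.

4.0230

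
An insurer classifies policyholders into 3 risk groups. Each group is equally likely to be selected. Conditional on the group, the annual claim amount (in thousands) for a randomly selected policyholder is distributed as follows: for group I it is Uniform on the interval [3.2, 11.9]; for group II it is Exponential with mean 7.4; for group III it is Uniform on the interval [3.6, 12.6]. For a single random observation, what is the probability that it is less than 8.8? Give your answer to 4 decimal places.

Conditional on each group, P(X < 8.8): I: 0.643678; II: 0.695532; III: 0.577778.
By total probability, P(X < 8.8) = 0.333333·0.643678 + 0.333333·0.695532 + 0.333333·0.577778 = 0.638996.

0.6390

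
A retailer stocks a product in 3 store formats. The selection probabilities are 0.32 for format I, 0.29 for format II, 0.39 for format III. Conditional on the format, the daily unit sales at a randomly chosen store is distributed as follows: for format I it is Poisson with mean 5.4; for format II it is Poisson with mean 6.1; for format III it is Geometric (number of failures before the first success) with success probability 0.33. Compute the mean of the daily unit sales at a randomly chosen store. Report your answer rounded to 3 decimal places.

4.289

Component means — I: 5.4; II: 6.1; III: 2.0303.
E[X] = 0.32·5.4 + 0.29·6.1 + 0.39·2.0303 = 4.28882.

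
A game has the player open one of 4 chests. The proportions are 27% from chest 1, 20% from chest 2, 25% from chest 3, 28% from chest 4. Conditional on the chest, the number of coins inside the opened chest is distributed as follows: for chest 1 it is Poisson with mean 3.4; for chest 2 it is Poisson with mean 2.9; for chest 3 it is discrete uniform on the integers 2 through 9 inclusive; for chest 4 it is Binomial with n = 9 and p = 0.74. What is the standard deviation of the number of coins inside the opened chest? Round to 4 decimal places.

2.3736

Per component, 1: μ=3.4, E[X²]=14.96; 2: μ=2.9, E[X²]=11.31; 3: μ=5.5, E[X²]=35.5; 4: μ=6.66, E[X²]=46.0872.
E[X] = 0.27·3.4 + 0.2·2.9 + 0.25·5.5 + 0.28·6.66 = 4.7378.
E[X²] = 0.27·14.96 + 0.2·11.31 + 0.25·35.5 + 0.28·46.0872 = 28.0806.
Var(X) = E[X²] − (E[X])² = 28.0806 − 22.4467 = 5.63387.
SD(X) = √5.63387 = 2.37358.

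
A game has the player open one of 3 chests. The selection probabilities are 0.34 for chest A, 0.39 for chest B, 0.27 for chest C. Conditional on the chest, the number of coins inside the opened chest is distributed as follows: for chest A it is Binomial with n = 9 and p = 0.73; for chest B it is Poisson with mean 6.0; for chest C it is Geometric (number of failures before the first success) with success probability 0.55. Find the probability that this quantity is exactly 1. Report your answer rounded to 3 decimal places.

Conditional on each chest, P(X = 1): A: 0.000185556; B: 0.0148725; C: 0.2475.
By total probability, P(X = 1) = 0.34·0.000185556 + 0.39·0.0148725 + 0.27·0.2475 = 0.0726884.

0.073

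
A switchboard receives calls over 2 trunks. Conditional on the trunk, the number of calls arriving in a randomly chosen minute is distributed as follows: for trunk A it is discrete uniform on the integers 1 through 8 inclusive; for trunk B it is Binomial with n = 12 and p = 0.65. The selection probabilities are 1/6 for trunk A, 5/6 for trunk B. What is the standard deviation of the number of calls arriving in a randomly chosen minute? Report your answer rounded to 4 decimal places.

2.1593

Per component, A: μ=4.5, E[X²]=25.5; B: μ=7.8, E[X²]=63.57.
E[X] = 0.166667·4.5 + 0.833333·7.8 = 7.25.
E[X²] = 0.166667·25.5 + 0.833333·63.57 = 57.225.
Var(X) = E[X²] − (E[X])² = 57.225 − 52.5625 = 4.6625.
SD(X) = √4.6625 = 2.15928.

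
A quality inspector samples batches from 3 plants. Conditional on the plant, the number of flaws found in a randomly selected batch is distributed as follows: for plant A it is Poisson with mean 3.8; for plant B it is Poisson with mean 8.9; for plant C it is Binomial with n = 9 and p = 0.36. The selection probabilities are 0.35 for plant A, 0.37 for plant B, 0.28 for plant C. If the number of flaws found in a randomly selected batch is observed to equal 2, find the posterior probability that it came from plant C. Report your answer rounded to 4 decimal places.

0.4954

Likelihoods P(X=2 | ·): A: 0.161517; B: 0.00540168; C: 0.205195.
Posterior ∝ prior × likelihood. Numerator for C: 0.28·0.205195 = 0.0574547.
Normalizing constant: 0.35·0.161517 + 0.37·0.00540168 + 0.28·0.205195 = 0.115984.
P(C | observation) = 0.0574547 / 0.115984 = 0.495366.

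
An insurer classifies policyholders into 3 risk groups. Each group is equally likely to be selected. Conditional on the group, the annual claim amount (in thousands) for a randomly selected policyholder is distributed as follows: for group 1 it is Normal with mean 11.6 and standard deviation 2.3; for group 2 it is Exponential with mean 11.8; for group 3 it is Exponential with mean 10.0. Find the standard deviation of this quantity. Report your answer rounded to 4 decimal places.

Per component, 1: μ=11.6, E[X²]=139.85; 2: μ=11.8, E[X²]=278.48; 3: μ=10, E[X²]=200.
E[X] = 0.333333·11.6 + 0.333333·11.8 + 0.333333·10 = 11.1333.
E[X²] = 0.333333·139.85 + 0.333333·278.48 + 0.333333·200 = 206.11.
Var(X) = E[X²] − (E[X])² = 206.11 − 123.951 = 82.1589.
SD(X) = √82.1589 = 9.06415.

9.0642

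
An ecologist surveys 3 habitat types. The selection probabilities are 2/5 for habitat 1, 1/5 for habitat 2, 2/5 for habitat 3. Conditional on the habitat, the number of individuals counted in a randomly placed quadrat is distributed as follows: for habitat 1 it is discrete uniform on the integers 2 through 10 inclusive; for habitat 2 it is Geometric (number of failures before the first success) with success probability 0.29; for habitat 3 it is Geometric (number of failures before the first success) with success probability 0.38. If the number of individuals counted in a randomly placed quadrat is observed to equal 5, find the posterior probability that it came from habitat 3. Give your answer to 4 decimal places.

0.2023

Likelihoods P(X=5 | ·): 1: 0.111111; 2: 0.0523227; 3: 0.034813.
Posterior ∝ prior × likelihood. Numerator for 3: 0.4·0.034813 = 0.0139252.
Normalizing constant: 0.4·0.111111 + 0.2·0.0523227 + 0.4·0.034813 = 0.0688342.
P(3 | observation) = 0.0139252 / 0.0688342 = 0.202301.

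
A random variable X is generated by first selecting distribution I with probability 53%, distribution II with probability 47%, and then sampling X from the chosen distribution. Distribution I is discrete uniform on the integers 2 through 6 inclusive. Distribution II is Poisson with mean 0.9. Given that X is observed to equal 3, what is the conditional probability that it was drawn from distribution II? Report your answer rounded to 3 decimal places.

0.180

Likelihoods P(X=3 | ·): I: 0.2; II: 0.0493982.
Posterior ∝ prior × likelihood. Numerator for II: 0.47·0.0493982 = 0.0232172.
Normalizing constant: 0.53·0.2 + 0.47·0.0493982 = 0.129217.
P(II | observation) = 0.0232172 / 0.129217 = 0.179676.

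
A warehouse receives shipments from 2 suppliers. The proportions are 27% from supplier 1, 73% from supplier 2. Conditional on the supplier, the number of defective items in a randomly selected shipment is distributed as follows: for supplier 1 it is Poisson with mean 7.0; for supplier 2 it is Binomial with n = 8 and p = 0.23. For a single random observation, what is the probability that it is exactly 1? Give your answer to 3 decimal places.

0.217

Conditional on each supplier, P(X = 1): 1: 0.00638317; 2: 0.295293.
By total probability, P(X = 1) = 0.27·0.00638317 + 0.73·0.295293 = 0.217287.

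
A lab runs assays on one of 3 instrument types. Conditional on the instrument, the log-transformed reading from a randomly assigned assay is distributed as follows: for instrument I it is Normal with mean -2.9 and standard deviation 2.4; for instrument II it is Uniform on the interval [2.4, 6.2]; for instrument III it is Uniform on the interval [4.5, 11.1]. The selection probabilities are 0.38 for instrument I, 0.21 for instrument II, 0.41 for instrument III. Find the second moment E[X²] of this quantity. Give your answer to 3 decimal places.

For each component E[X²] = Var + (mean)², giving I: 14.17; II: 19.6933; III: 64.47.
Overall E[X²] = 0.38·14.17 + 0.21·19.6933 + 0.41·64.47 = 35.9529.

35.953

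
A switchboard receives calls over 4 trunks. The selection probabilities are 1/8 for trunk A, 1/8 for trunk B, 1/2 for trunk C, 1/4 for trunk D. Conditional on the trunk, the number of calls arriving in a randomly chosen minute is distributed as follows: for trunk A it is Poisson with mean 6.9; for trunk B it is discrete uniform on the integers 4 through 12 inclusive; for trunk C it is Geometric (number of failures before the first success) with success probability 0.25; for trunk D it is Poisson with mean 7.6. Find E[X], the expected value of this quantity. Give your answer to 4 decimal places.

5.2625

Component means — A: 6.9; B: 8; C: 3; D: 7.6.
E[X] = 0.125·6.9 + 0.125·8 + 0.5·3 + 0.25·7.6 = 5.2625.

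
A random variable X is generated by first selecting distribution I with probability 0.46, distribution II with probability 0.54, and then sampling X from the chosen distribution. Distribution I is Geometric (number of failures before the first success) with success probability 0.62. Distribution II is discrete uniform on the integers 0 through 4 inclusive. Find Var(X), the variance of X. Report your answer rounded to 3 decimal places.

2.013

Per component, I: μ=0.612903, E[X²]=1.3642; II: μ=2, E[X²]=6.
E[X] = 0.46·0.612903 + 0.54·2 = 1.36194.
E[X²] = 0.46·1.3642 + 0.54·6 = 3.86753.
Var(X) = E[X²] − (E[X])² = 3.86753 − 1.85487 = 2.01267.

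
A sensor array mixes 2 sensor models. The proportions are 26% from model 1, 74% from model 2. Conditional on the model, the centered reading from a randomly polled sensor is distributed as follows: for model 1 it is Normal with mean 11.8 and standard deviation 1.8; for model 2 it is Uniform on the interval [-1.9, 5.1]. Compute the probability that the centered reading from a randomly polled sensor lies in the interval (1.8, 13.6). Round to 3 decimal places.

0.568

Conditional on each model, P(1.8 < X < 13.6): 1: 0.841345; 2: 0.471429.
By total probability, P(1.8 < X < 13.6) = 0.26·0.841345 + 0.74·0.471429 = 0.567607.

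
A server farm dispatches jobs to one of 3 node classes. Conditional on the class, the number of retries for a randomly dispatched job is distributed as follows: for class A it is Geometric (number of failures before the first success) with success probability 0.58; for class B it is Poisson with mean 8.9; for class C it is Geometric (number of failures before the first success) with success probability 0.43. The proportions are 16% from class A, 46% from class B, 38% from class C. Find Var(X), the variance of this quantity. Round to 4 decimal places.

Per component, A: μ=0.724138, E[X²]=1.77289; B: μ=8.9, E[X²]=88.11; C: μ=1.32558, E[X²]=4.83991.
E[X] = 0.16·0.724138 + 0.46·8.9 + 0.38·1.32558 = 4.71358.
E[X²] = 0.16·1.77289 + 0.46·88.11 + 0.38·4.83991 = 42.6534.
Var(X) = E[X²] − (E[X])² = 42.6534 − 22.2179 = 20.4356.

20.4356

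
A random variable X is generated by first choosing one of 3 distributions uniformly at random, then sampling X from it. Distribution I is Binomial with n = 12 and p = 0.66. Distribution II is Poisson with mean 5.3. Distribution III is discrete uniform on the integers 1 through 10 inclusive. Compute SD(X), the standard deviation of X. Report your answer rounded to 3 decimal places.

2.614

Per component, I: μ=7.92, E[X²]=65.4192; II: μ=5.3, E[X²]=33.39; III: μ=5.5, E[X²]=38.5.
E[X] = 0.333333·7.92 + 0.333333·5.3 + 0.333333·5.5 = 6.24.
E[X²] = 0.333333·65.4192 + 0.333333·33.39 + 0.333333·38.5 = 45.7697.
Var(X) = E[X²] − (E[X])² = 45.7697 − 38.9376 = 6.83213.
SD(X) = √6.83213 = 2.61383.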